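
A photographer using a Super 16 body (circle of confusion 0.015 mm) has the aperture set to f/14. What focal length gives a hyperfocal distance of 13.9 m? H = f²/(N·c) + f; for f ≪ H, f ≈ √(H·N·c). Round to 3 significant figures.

53.9 mm

From H = f²/(N·c) + f, with f ≪ H: f ≈ √(H·N·c) = √(13900 × 14 × 0.015) = √2919.0 ≈ 54.03 mm.
Exact: f² + N·c·f − N·c·H = 0 ⇒ f = (−N·c + √((N·c)² + 4·N·c·H))/2 = (−0.21 + √11676)/2 ≈ 53.923 mm ≈ 53.9 mm.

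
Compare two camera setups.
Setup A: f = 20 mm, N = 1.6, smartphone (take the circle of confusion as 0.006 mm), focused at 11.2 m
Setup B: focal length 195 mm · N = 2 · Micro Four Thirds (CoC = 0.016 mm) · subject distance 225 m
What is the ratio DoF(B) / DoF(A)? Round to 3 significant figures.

13.6

Setup A: H = 20²/(1.6×0.006) + 20 ≈ 41686.7 mm; DoF = Df − Dn = 15307.2 − 8830.6 ≈ 6476.6 mm.
Setup B: H = 195²/(2×0.016) + 195 ≈ 1188476.2 mm; DoF = Df − Dn = 277499 − 189205 ≈ 88294 mm.
Ratio = 88294 / 6476.6 ≈ 13.6.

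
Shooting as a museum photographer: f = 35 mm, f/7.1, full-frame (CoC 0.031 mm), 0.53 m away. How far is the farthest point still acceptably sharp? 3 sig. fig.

0.582 m

Hyperfocal distance H = f²/(N·c) + f = 35²/(7.1 × 0.031) + 35 = 1225/0.2201 + 35 ≈ 5600.7 mm ≈ 5.601 m.
Far limit Df = s·(H − f)/(H − s) = 530 × (5600.7 − 35) / (5600.7 − 530) = 530 × 5565.7 / 5070.7 ≈ 581.74 mm ≈ 0.582 m.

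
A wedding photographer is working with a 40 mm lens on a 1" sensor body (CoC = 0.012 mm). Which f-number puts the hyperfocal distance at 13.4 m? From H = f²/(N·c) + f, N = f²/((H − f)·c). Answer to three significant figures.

f/9.98

Rearrange H = f²/(N·c) + f for N: N = f² / ((H − f)·c).
N = 40² / ((13400 − 40) × 0.012) = 1600 / 160.3 ≈ 9.98.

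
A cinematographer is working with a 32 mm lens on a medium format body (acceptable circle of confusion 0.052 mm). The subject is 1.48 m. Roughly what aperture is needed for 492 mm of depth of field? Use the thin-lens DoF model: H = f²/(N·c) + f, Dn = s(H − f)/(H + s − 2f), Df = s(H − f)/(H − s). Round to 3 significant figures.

Write h = H − f = f²/(N·c). The thin-lens limits are Dn = s·h/(h + (s−f)) and Df = s·h/(h − (s−f)), so DoF = Df − Dn = 2·s·(s−f)·h / (h² − (s−f)²).
That is a quadratic in h: DoF·h² − 2·s·(s−f)·h − DoF·(s−f)² = 0 ⇒ h = (s−f)·(s + √(s² + DoF²)) / DoF = 1448 × (1480 + √(1480² + 492²)) / 492 = 1448 × (1480 + 1559.64) / 492 ≈ 8945.9 mm.
Then N = f²/(c·h) = 32² / (0.052 × 8945.9) = 1024 / 465.19 ≈ 2.20.

f/2.20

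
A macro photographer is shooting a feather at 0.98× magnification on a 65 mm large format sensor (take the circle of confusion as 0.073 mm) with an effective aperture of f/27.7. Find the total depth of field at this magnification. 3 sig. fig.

4.21 mm

At magnification m, DoF ≈ 2·N_eff·c/m² = 2 × 27.7 × 0.073 / 0.98² = 4.044 / 0.9604 ≈ 4.21 mm.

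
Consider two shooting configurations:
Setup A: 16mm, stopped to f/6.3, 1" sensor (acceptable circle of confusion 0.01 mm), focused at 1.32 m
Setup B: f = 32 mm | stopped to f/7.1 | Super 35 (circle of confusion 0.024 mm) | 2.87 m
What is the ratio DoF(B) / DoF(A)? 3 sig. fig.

3.69

Setup A: H = 16²/(6.3×0.01) + 16 ≈ 4079.5 mm; DoF = Df − Dn = 1943.77 − 999.31 ≈ 944.46 mm.
Setup B: H = 32²/(7.1×0.024) + 32 ≈ 6041.4 mm; DoF = Df − Dn = 5438.3 − 1949.4 ≈ 3488.9 mm.
Ratio = 3488.9 / 944.46 ≈ 3.69.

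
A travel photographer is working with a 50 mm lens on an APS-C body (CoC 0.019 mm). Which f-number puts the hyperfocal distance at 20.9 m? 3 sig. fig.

f/6.31

Rearrange H = f²/(N·c) + f for N: N = f² / ((H − f)·c).
N = 50² / ((20900 − 50) × 0.019) = 2500 / 396.1 ≈ 6.31.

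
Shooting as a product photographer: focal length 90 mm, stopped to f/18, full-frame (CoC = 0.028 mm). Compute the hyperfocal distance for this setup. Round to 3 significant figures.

16.2 m

Hyperfocal distance H = f²/(N·c) + f = 90²/(18 × 0.028) + 90 = 8100/0.504 + 90 ≈ 16161.4 mm ≈ 16.2 m.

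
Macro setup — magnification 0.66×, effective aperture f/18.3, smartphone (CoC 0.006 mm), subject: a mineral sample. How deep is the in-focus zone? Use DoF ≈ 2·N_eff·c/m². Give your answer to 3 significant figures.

0.504 mm

At magnification m, DoF ≈ 2·N_eff·c/m² = 2 × 18.3 × 0.006 / 0.66² = 0.2196 / 0.4356 ≈ 0.504 mm.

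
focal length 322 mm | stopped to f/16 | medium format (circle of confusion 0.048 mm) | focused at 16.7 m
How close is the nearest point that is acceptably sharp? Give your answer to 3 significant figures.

Hyperfocal distance H = f²/(N·c) + f = 322²/(16 × 0.048) + 322 = 103684/0.768 + 322 ≈ 135327.2 mm ≈ 135.3 m.
Near limit Dn = s·(H − f)/(H + s − 2f) = 16700 × (135327.2 − 322) / (135327.2 + 16700 − 2 × 322) = 16700 × 135005.2 / 151383.2 ≈ 14893 mm ≈ 14.9 m.

14.9 m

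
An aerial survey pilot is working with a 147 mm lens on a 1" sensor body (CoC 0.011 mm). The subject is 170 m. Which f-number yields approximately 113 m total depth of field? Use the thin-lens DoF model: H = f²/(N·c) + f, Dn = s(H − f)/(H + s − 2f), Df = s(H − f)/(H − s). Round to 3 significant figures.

Write h = H − f = f²/(N·c). The thin-lens limits are Dn = s·h/(h + (s−f)) and Df = s·h/(h − (s−f)), so DoF = Df − Dn = 2·s·(s−f)·h / (h² − (s−f)²).
That is a quadratic in h: DoF·h² − 2·s·(s−f)·h − DoF·(s−f)² = 0 ⇒ h = (s−f)·(s + √(s² + DoF²)) / DoF = 169853 × (170000 + √(170000² + 113000²)) / 113000 = 169853 × (170000 + 204130) / 113000 ≈ 562364 mm.
Then N = f²/(c·h) = 147² / (0.011 × 562364) = 21609 / 6186.0 ≈ 3.49.

f/3.49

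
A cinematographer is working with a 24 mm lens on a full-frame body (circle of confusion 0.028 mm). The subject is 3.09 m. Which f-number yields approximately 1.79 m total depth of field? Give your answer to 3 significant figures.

Write h = H − f = f²/(N·c). The thin-lens limits are Dn = s·h/(h + (s−f)) and Df = s·h/(h − (s−f)), so DoF = Df − Dn = 2·s·(s−f)·h / (h² − (s−f)²).
That is a quadratic in h: DoF·h² − 2·s·(s−f)·h − DoF·(s−f)² = 0 ⇒ h = (s−f)·(s + √(s² + DoF²)) / DoF = 3066 × (3090 + √(3090² + 1790²)) / 1790 = 3066 × (3090 + 3571.02) / 1790 ≈ 11409 mm.
Then N = f²/(c·h) = 24² / (0.028 × 11409) = 576 / 319.46 ≈ 1.80.

f/1.80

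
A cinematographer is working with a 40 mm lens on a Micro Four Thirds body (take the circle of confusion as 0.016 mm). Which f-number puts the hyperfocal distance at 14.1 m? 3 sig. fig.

Rearrange H = f²/(N·c) + f for N: N = f² / ((H − f)·c).
N = 40² / ((14100 − 40) × 0.016) = 1600 / 225.0 ≈ 7.11.

f/7.11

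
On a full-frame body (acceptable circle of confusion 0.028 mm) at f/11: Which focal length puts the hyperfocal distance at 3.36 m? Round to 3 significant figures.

32.0 mm

From H = f²/(N·c) + f, with f ≪ H: f ≈ √(H·N·c) = √(3360 × 11 × 0.028) = √1034.9 ≈ 32.17 mm.
Exact: f² + N·c·f − N·c·H = 0 ⇒ f = (−N·c + √((N·c)² + 4·N·c·H))/2 = (−0.308 + √4139.6)/2 ≈ 32.016 mm ≈ 32.0 mm.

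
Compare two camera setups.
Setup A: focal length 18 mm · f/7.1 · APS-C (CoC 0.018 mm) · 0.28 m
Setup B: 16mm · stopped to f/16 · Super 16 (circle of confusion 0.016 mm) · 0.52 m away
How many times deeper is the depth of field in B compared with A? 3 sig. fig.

Setup A: H = 18²/(7.1×0.018) + 18 ≈ 2553.2 mm; DoF = Df − Dn = 312.272 − 253.774 ≈ 58.498 mm.
Setup B: H = 16²/(16×0.016) + 16 ≈ 1016.0 mm; DoF = Df − Dn = 1048.39 − 345.74 ≈ 702.65 mm.
Ratio = 702.65 / 58.498 ≈ 12.0.

12.0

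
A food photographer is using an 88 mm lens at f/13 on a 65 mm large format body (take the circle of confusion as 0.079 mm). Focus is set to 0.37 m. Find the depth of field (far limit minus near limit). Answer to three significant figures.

Hyperfocal distance H = f²/(N·c) + f = 88²/(13 × 0.079) + 88 = 7744/1.027 + 88 ≈ 7628.4 mm ≈ 7.628 m.
Near limit Dn = s·(H − f)/(H + s − 2f) = 370 × (7628.4 − 88) / (7628.4 + 370 − 2 × 88) = 370 × 7540.4 / 7822.4 ≈ 356.661 mm.
Far limit Df = s·(H − f)/(H − s) = 370 × (7628.4 − 88) / (7628.4 − 370) = 370 × 7540.4 / 7258.4 ≈ 384.375 mm.
Depth of field = Df − Dn = 384.375 − 356.661 ≈ 27.714 mm.

27.7 mm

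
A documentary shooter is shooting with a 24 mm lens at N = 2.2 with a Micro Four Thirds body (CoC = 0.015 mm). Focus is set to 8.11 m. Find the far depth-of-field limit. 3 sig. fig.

Hyperfocal distance H = f²/(N·c) + f = 24²/(2.2 × 0.015) + 24 = 576/0.033 + 24 ≈ 17478.5 mm ≈ 17.48 m.
Far limit Df = s·(H − f)/(H − s) = 8110 × (17478.5 − 24) / (17478.5 − 8110) = 8110 × 17454.5 / 9368.5 ≈ 15110 mm ≈ 15.1 m.

15.1 m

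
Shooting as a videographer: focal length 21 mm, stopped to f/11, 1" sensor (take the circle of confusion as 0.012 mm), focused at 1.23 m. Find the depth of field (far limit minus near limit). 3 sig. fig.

1.02 m

Hyperfocal distance H = f²/(N·c) + f = 21²/(11 × 0.012) + 21 = 441/0.132 + 21 ≈ 3361.9 mm ≈ 3.362 m.
Near limit Dn = s·(H − f)/(H + s − 2f) = 1230 × (3361.9 − 21) / (3361.9 + 1230 − 2 × 21) = 1230 × 3340.9 / 4549.9 ≈ 903.2 mm.
Far limit Df = s·(H − f)/(H − s) = 1230 × (3361.9 − 21) / (3361.9 − 1230) = 1230 × 3340.9 / 2131.9 ≈ 1927.5 mm.
Depth of field = Df − Dn = 1927.5 − 903.2 ≈ 1024.3 mm ≈ 1.02 m.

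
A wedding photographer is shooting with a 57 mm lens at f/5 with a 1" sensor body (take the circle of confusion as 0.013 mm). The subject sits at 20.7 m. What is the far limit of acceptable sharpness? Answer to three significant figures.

35.3 m

Hyperfocal distance H = f²/(N·c) + f = 57²/(5 × 0.013) + 57 = 3249/0.065 + 57 ≈ 50041.6 mm ≈ 50.04 m.
Far limit Df = s·(H − f)/(H − s) = 20700 × (50041.6 − 57) / (50041.6 − 20700) = 20700 × 49984.6 / 29341.6 ≈ 35263 mm ≈ 35.3 m.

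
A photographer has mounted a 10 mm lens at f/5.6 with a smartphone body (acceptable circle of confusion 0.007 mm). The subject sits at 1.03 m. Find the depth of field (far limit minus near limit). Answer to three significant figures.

Hyperfocal distance H = f²/(N·c) + f = 10²/(5.6 × 0.007) + 10 = 100/0.0392 + 10 ≈ 2561.0 mm ≈ 2.561 m.
Near limit Dn = s·(H − f)/(H + s − 2f) = 1030 × (2561.0 − 10) / (2561.0 + 1030 − 2 × 10) = 1030 × 2551.0 / 3571.0 ≈ 735.80 mm.
Far limit Df = s·(H − f)/(H − s) = 1030 × (2561.0 − 10) / (2561.0 − 1030) = 1030 × 2551.0 / 1531.0 ≈ 1716.21 mm.
Depth of field = Df − Dn = 1716.21 − 735.80 ≈ 980.41 mm ≈ 0.980 m.

0.980 m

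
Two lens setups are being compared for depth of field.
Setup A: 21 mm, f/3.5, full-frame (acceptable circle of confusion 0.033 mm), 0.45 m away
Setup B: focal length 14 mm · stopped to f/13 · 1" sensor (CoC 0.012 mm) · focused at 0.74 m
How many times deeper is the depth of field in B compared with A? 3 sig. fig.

Setup A: H = 21²/(3.5×0.033) + 21 ≈ 3839.2 mm; DoF = Df − Dn = 506.96 − 404.55 ≈ 102.41 mm.
Setup B: H = 14²/(13×0.012) + 14 ≈ 1270.4 mm; DoF = Df − Dn = 1752.9 − 469.0 ≈ 1283.9 mm.
Ratio = 1283.9 / 102.41 ≈ 12.5.

12.5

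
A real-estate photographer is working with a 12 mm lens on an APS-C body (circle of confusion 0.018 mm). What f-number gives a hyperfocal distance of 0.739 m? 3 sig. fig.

Rearrange H = f²/(N·c) + f for N: N = f² / ((H − f)·c).
N = 12² / ((739 − 12) × 0.018) = 144 / 13.09 ≈ 11.

f/11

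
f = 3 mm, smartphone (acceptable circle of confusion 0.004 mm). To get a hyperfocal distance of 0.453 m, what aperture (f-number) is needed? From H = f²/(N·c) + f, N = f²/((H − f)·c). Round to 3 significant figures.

f/5

Rearrange H = f²/(N·c) + f for N: N = f² / ((H − f)·c).
N = 3² / ((453 − 3) × 0.004) = 9 / 1.800 ≈ 5.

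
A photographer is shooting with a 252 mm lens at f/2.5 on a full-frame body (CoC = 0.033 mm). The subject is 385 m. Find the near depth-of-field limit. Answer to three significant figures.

257 m

Hyperfocal distance H = f²/(N·c) + f = 252²/(2.5 × 0.033) + 252 = 63504/0.0825 + 252 ≈ 769997.5 mm ≈ 770.0 m.
Near limit Dn = s·(H − f)/(H + s − 2f) = 385000 × (769997.5 − 252) / (769997.5 + 385000 − 2 × 252) = 385000 × 769745.5 / 1154493.5 ≈ 256694 mm ≈ 257 m.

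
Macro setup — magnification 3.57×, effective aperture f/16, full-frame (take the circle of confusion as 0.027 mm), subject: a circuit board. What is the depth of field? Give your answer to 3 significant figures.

0.0678 mm

At magnification m, DoF ≈ 2·N_eff·c/m² = 2 × 16 × 0.027 / 3.57² = 0.864 / 12.74 ≈ 0.0678 mm.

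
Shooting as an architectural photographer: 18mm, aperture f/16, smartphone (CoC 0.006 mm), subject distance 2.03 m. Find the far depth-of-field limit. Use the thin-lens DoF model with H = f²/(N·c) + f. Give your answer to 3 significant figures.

Hyperfocal distance H = f²/(N·c) + f = 18²/(16 × 0.006) + 18 = 324/0.096 + 18 ≈ 3393.0 mm ≈ 3.393 m.
Far limit Df = s·(H − f)/(H − s) = 2030 × (3393.0 − 18) / (3393.0 − 2030) = 2030 × 3375.0 / 1363.0 ≈ 5026.6 mm ≈ 5.03 m.

5.03 m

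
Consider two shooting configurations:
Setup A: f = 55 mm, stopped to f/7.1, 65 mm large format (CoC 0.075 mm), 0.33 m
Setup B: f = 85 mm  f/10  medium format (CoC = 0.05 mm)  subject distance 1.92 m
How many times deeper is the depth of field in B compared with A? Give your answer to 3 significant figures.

Setup A: H = 55²/(7.1×0.075) + 55 ≈ 5735.8 mm; DoF = Df − Dn = 346.788 − 314.763 ≈ 32.025 mm.
Setup B: H = 85²/(10×0.05) + 85 ≈ 14535.0 mm; DoF = Df − Dn = 2199.29 − 1703.65 ≈ 495.64 mm.
Ratio = 495.64 / 32.025 ≈ 15.5.

15.5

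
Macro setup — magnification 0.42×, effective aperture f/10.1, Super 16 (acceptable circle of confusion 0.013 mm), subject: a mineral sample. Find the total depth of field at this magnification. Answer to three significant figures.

1.49 mm

At magnification m, DoF ≈ 2·N_eff·c/m² = 2 × 10.1 × 0.013 / 0.42² = 0.2626 / 0.1764 ≈ 1.49 mm.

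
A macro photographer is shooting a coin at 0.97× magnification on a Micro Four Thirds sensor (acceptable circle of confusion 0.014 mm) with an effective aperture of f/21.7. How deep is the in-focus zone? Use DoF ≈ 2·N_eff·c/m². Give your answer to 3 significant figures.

0.646 mm

At magnification m, DoF ≈ 2·N_eff·c/m² = 2 × 21.7 × 0.014 / 0.97² = 0.6076 / 0.9409 ≈ 0.646 mm.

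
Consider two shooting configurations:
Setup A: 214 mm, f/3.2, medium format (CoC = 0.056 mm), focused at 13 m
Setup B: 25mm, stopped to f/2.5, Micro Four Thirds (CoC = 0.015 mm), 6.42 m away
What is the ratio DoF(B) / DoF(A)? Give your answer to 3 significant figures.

4.43

Setup A: H = 214²/(3.2×0.056) + 214 ≈ 255772.0 mm; DoF = Df − Dn = 13684.7 − 12380.6 ≈ 1304.1 mm.
Setup B: H = 25²/(2.5×0.015) + 25 ≈ 16691.7 mm; DoF = Df − Dn = 10417.0 − 4639.7 ≈ 5777.3 mm.
Ratio = 5777.3 / 1304.1 ≈ 4.43.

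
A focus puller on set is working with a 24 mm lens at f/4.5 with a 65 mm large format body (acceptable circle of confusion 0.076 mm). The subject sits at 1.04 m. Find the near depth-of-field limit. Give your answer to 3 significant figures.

Hyperfocal distance H = f²/(N·c) + f = 24²/(4.5 × 0.076) + 24 = 576/0.342 + 24 ≈ 1708.2 mm ≈ 1.708 m.
Near limit Dn = s·(H − f)/(H + s − 2f) = 1040 × (1708.2 − 24) / (1708.2 + 1040 − 2 × 24) = 1040 × 1684.2 / 2700.2 ≈ 648.68 mm ≈ 0.649 m.

0.649 m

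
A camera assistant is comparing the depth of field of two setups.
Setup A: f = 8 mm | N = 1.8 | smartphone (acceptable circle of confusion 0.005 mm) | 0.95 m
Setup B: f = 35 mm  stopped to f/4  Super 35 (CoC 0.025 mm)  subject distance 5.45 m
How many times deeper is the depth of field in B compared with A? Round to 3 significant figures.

Setup A: H = 8²/(1.8×0.005) + 8 ≈ 7119.1 mm; DoF = Df − Dn = 1095.06 − 838.88 ≈ 256.18 mm.
Setup B: H = 35²/(4×0.025) + 35 ≈ 12285.0 mm; DoF = Df − Dn = 9767.7 − 3779.4 ≈ 5988.3 mm.
Ratio = 5988.3 / 256.18 ≈ 23.4.

23.4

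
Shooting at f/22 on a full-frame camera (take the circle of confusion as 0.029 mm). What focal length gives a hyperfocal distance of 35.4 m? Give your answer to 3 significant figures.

From H = f²/(N·c) + f, with f ≪ H: f ≈ √(H·N·c) = √(35400 × 22 × 0.029) = √22585 ≈ 150.3 mm.
The +f correction barely moves this — solving exactly, f² + N·c·f − N·c·H = 0 ⇒ f = (−N·c + √((N·c)² + 4·N·c·H))/2 = (−0.638 + √90341)/2 ≈ 149.97 mm, so f ≈ 150 mm.

150 mm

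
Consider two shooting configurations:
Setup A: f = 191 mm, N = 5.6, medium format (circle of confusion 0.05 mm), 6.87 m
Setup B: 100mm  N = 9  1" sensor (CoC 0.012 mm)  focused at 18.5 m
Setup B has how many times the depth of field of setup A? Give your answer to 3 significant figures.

Setup A: H = 191²/(5.6×0.05) + 191 ≈ 130480.3 mm; DoF = Df − Dn = 7241.20 − 6535.00 ≈ 706.20 mm.
Setup B: H = 100²/(9×0.012) + 100 ≈ 92692.6 mm; DoF = Df − Dn = 23088.1 − 15433.1 ≈ 7655.0 mm.
Ratio = 7655.0 / 706.20 ≈ 10.8.

10.8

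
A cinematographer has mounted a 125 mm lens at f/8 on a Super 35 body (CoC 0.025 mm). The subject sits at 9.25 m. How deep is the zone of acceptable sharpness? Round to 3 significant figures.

2.19 m

Hyperfocal distance H = f²/(N·c) + f = 125²/(8 × 0.025) + 125 = 15625/0.2 + 125 ≈ 78250.0 mm ≈ 78.25 m.
Near limit Dn = s·(H − f)/(H + s − 2f) = 9250 × (78250.0 − 125) / (78250.0 + 9250 − 2 × 125) = 9250 × 78125.0 / 87250.0 ≈ 8282.6 mm.
Far limit Df = s·(H − f)/(H − s) = 9250 × (78250.0 − 125) / (78250.0 − 9250) = 9250 × 78125.0 / 69000.0 ≈ 10473.3 mm.
Depth of field = Df − Dn = 10473.3 − 8282.6 ≈ 2190.7 mm ≈ 2.19 m.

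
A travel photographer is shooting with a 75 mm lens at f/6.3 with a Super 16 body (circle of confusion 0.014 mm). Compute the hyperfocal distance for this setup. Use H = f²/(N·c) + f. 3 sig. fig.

63.9 m

Hyperfocal distance H = f²/(N·c) + f = 75²/(6.3 × 0.014) + 75 = 5625/0.0882 + 75 ≈ 63850.5 mm ≈ 63.9 m.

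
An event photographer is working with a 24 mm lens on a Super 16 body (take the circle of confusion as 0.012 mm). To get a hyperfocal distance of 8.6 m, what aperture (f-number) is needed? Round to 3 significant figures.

Rearrange H = f²/(N·c) + f for N: N = f² / ((H − f)·c).
N = 24² / ((8600 − 24) × 0.012) = 576 / 102.9 ≈ 5.60.

f/5.60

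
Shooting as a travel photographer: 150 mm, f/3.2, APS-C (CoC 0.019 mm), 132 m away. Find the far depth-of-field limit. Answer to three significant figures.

Hyperfocal distance H = f²/(N·c) + f = 150²/(3.2 × 0.019) + 150 = 22500/0.0608 + 150 ≈ 370215.8 mm ≈ 370.2 m.
Far limit Df = s·(H − f)/(H − s) = 132000 × (370215.8 − 150) / (370215.8 − 132000) = 132000 × 370065.8 / 238215.8 ≈ 205061 mm ≈ 205 m.

205 m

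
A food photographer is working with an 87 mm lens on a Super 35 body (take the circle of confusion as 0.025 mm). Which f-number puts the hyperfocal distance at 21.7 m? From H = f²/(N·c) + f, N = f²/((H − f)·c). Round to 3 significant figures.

f/14

Rearrange H = f²/(N·c) + f for N: N = f² / ((H − f)·c).
N = 87² / ((21700 − 87) × 0.025) = 7569 / 540.3 ≈ 14.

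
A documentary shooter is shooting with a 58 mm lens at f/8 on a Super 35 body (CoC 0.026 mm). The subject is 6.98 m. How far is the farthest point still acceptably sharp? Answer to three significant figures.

12.2 m

Hyperfocal distance H = f²/(N·c) + f = 58²/(8 × 0.026) + 58 = 3364/0.208 + 58 ≈ 16231.1 mm ≈ 16.23 m.
Far limit Df = s·(H − f)/(H − s) = 6980 × (16231.1 − 58) / (16231.1 − 6980) = 6980 × 16173.1 / 9251.1 ≈ 12203 mm ≈ 12.2 m.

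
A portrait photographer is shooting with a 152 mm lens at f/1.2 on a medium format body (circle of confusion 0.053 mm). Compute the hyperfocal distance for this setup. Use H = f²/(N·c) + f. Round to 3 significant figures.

Hyperfocal distance H = f²/(N·c) + f = 152²/(1.2 × 0.053) + 152 = 23104/0.0636 + 152 ≈ 363422.4 mm ≈ 363 m.

363 m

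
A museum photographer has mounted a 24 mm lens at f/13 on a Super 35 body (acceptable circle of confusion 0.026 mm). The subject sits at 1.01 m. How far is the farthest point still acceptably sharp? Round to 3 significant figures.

2.40 m

Hyperfocal distance H = f²/(N·c) + f = 24²/(13 × 0.026) + 24 = 576/0.338 + 24 ≈ 1728.1 mm ≈ 1.728 m.
Far limit Df = s·(H − f)/(H − s) = 1010 × (1728.1 − 24) / (1728.1 − 1010) = 1010 × 1704.1 / 718.1 ≈ 2396.7 mm ≈ 2.40 m.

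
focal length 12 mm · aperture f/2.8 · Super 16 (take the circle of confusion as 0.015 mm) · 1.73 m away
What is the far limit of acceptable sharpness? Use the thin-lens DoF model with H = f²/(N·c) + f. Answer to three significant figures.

3.47 m

Hyperfocal distance H = f²/(N·c) + f = 12²/(2.8 × 0.015) + 12 = 144/0.042 + 12 ≈ 3440.6 mm ≈ 3.441 m.
Far limit Df = s·(H − f)/(H − s) = 1730 × (3440.6 − 12) / (3440.6 − 1730) = 1730 × 3428.6 / 1710.6 ≈ 3467.5 mm ≈ 3.47 m.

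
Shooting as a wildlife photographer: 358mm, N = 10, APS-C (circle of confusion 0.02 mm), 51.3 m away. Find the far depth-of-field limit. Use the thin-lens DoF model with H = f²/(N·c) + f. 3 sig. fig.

Hyperfocal distance H = f²/(N·c) + f = 358²/(10 × 0.02) + 358 = 128164/0.2 + 358 ≈ 641178.0 mm ≈ 641.2 m.
Far limit Df = s·(H − f)/(H − s) = 51300 × (641178.0 − 358) / (641178.0 − 51300) = 51300 × 640820.0 / 589878.0 ≈ 55730 mm ≈ 55.7 m.

55.7 m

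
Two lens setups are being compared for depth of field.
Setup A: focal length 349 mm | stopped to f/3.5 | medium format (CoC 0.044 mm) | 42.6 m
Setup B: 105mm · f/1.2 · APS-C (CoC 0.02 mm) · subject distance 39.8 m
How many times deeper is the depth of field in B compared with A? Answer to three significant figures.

Setup A: H = 349²/(3.5×0.044) + 349 ≈ 791264.6 mm; DoF = Df − Dn = 45004.1 − 40439.7 ≈ 4564.4 mm.
Setup B: H = 105²/(1.2×0.02) + 105 ≈ 459480.0 mm; DoF = Df − Dn = 43564.4 − 36634.4 ≈ 6930.0 mm.
Ratio = 6930.0 / 4564.4 ≈ 1.52.

1.52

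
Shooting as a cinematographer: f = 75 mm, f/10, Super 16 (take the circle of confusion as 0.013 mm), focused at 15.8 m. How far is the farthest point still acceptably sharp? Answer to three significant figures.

Hyperfocal distance H = f²/(N·c) + f = 75²/(10 × 0.013) + 75 = 5625/0.13 + 75 ≈ 43344.2 mm ≈ 43.34 m.
Far limit Df = s·(H − f)/(H − s) = 15800 × (43344.2 − 75) / (43344.2 − 15800) = 15800 × 43269.2 / 27544.2 ≈ 24820 mm ≈ 24.8 m.

24.8 m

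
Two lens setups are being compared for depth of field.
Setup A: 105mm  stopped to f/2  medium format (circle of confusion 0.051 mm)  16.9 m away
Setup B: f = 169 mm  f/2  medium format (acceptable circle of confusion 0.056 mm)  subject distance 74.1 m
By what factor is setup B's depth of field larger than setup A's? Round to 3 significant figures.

8.72

Setup A: H = 105²/(2×0.051) + 105 ≈ 108193.2 mm; DoF = Df − Dn = 20009.1 − 14627.2 ≈ 5381.9 mm.
Setup B: H = 169²/(2×0.056) + 169 ≈ 255177.9 mm; DoF = Df − Dn = 104354 − 57446 ≈ 46908 mm.
Ratio = 46908 / 5381.9 ≈ 8.72.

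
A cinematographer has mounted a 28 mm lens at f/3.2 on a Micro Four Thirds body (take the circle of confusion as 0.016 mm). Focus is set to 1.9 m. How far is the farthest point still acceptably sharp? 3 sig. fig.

2.16 m

Hyperfocal distance H = f²/(N·c) + f = 28²/(3.2 × 0.016) + 28 = 784/0.0512 + 28 ≈ 15340.5 mm ≈ 15.34 m.
Far limit Df = s·(H − f)/(H − s) = 1900 × (15340.5 − 28) / (15340.5 − 1900) = 1900 × 15312.5 / 13440.5 ≈ 2164.6 mm ≈ 2.16 m.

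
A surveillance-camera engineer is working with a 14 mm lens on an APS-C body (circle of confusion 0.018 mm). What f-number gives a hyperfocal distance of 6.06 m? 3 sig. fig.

Rearrange H = f²/(N·c) + f for N: N = f² / ((H − f)·c).
N = 14² / ((6060 − 14) × 0.018) = 196 / 108.8 ≈ 1.80.

f/1.80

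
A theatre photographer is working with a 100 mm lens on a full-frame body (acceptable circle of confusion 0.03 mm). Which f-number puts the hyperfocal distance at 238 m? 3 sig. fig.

Rearrange H = f²/(N·c) + f for N: N = f² / ((H − f)·c).
N = 100² / ((238000 − 100) × 0.03) = 10000 / 7137 ≈ 1.40.

f/1.40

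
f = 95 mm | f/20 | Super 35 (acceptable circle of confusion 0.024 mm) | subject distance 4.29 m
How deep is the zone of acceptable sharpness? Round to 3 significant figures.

2.01 m

Hyperfocal distance H = f²/(N·c) + f = 95²/(20 × 0.024) + 95 = 9025/0.48 + 95 ≈ 18897.1 mm ≈ 18.90 m.
Near limit Dn = s·(H − f)/(H + s − 2f) = 4290 × (18897.1 − 95) / (18897.1 + 4290 − 2 × 95) = 4290 × 18802.1 / 22997.1 ≈ 3507.4 mm.
Far limit Df = s·(H − f)/(H − s) = 4290 × (18897.1 − 95) / (18897.1 − 4290) = 4290 × 18802.1 / 14607.1 ≈ 5522.0 mm.
Depth of field = Df − Dn = 5522.0 − 3507.4 ≈ 2014.6 mm ≈ 2.01 m.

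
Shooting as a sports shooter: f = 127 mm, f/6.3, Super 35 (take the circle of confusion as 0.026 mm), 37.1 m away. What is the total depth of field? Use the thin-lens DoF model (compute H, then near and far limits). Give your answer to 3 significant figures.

Hyperfocal distance H = f²/(N·c) + f = 127²/(6.3 × 0.026) + 127 = 16129/0.1638 + 127 ≈ 98594.6 mm ≈ 98.59 m.
Near limit Dn = s·(H − f)/(H + s − 2f) = 37100 × (98594.6 − 127) / (98594.6 + 37100 − 2 × 127) = 37100 × 98467.6 / 135440.6 ≈ 26972 mm.
Far limit Df = s·(H − f)/(H − s) = 37100 × (98594.6 − 127) / (98594.6 − 37100) = 37100 × 98467.6 / 61494.6 ≈ 59406 mm.
Depth of field = Df − Dn = 59406 − 26972 ≈ 32434 mm ≈ 32.4 m.

32.4 m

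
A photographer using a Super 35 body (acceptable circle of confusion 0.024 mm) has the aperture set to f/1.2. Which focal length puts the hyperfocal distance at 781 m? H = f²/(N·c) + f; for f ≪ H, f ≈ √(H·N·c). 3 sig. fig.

From H = f²/(N·c) + f, with f ≪ H: f ≈ √(H·N·c) = √(781000 × 1.2 × 0.024) = √22493 ≈ 150.0 mm.
The +f correction barely moves this — solving exactly, f² + N·c·f − N·c·H = 0 ⇒ f = (−N·c + √((N·c)² + 4·N·c·H))/2 = (−0.0288 + √89971)/2 ≈ 149.96 mm, so f ≈ 150 mm.

150 mm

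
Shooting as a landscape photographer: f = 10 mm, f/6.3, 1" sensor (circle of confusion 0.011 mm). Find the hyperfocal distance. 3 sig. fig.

Hyperfocal distance H = f²/(N·c) + f = 10²/(6.3 × 0.011) + 10 = 100/0.0693 + 10 ≈ 1453.0 mm ≈ 1.45 m.

1.45 m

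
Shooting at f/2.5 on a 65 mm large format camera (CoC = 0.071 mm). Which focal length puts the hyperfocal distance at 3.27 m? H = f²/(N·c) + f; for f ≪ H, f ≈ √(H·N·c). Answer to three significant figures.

From H = f²/(N·c) + f, with f ≪ H: f ≈ √(H·N·c) = √(3270 × 2.5 × 0.071) = √580.42 ≈ 24.09 mm.
Exact: f² + N·c·f − N·c·H = 0 ⇒ f = (−N·c + √((N·c)² + 4·N·c·H))/2 = (−0.1775 + √2321.7)/2 ≈ 24.003 mm ≈ 24.0 mm.

24.0 mm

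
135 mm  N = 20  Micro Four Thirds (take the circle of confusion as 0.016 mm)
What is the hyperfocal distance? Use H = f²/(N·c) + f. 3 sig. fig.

Hyperfocal distance H = f²/(N·c) + f = 135²/(20 × 0.016) + 135 = 18225/0.32 + 135 ≈ 57088.1 mm ≈ 57.1 m.

57.1 m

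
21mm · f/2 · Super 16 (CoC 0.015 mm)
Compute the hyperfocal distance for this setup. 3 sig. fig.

14.7 m

Hyperfocal distance H = f²/(N·c) + f = 21²/(2 × 0.015) + 21 = 441/0.03 + 21 ≈ 14721.0 mm ≈ 14.7 m.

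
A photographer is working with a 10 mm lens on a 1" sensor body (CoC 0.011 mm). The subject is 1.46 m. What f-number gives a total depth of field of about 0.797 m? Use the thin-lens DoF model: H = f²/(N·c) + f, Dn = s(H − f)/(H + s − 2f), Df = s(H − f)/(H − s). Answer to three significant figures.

Write h = H − f = f²/(N·c). The thin-lens limits are Dn = s·h/(h + (s−f)) and Df = s·h/(h − (s−f)), so DoF = Df − Dn = 2·s·(s−f)·h / (h² − (s−f)²).
That is a quadratic in h: DoF·h² − 2·s·(s−f)·h − DoF·(s−f)² = 0 ⇒ h = (s−f)·(s + √(s² + DoF²)) / DoF = 1450 × (1460 + √(1460² + 797²)) / 797 = 1450 × (1460 + 1663.37) / 797 ≈ 5682.4 mm.
Then N = f²/(c·h) = 10² / (0.011 × 5682.4) = 100 / 62.507 ≈ 1.60.

f/1.60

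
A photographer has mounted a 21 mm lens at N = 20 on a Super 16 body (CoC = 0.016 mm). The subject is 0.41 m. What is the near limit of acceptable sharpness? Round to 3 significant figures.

Hyperfocal distance H = f²/(N·c) + f = 21²/(20 × 0.016) + 21 = 441/0.32 + 21 ≈ 1399.1 mm ≈ 1.399 m.
Near limit Dn = s·(H − f)/(H + s − 2f) = 410 × (1399.1 − 21) / (1399.1 + 410 − 2 × 21) = 410 × 1378.1 / 1767.1 ≈ 319.75 mm.

320 mm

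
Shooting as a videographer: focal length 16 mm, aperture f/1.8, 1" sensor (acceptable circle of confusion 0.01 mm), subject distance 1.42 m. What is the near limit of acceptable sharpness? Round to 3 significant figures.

1.29 m

Hyperfocal distance H = f²/(N·c) + f = 16²/(1.8 × 0.01) + 16 = 256/0.018 + 16 ≈ 14238.2 mm ≈ 14.24 m.
Near limit Dn = s·(H − f)/(H + s − 2f) = 1420 × (14238.2 − 16) / (14238.2 + 1420 − 2 × 16) = 1420 × 14222.2 / 15626.2 ≈ 1292.4 mm ≈ 1.29 m.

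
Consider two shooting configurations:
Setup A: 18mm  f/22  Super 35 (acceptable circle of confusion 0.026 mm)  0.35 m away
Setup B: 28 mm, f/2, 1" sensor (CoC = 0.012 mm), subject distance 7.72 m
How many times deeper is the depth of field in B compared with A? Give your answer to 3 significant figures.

6.16

Setup A: H = 18²/(22×0.026) + 18 ≈ 584.4 mm; DoF = Df − Dn = 845.66 − 220.66 ≈ 625.00 mm.
Setup B: H = 28²/(2×0.012) + 28 ≈ 32694.7 mm; DoF = Df − Dn = 10097.7 − 6248.6 ≈ 3849.1 mm.
Ratio = 3849.1 / 625.00 ≈ 6.16.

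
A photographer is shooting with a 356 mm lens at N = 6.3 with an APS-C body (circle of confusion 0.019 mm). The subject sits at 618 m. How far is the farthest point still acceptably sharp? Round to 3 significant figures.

1480 m

Hyperfocal distance H = f²/(N·c) + f = 356²/(6.3 × 0.019) + 356 = 126736/0.1197 + 356 ≈ 1059136.3 mm ≈ 1059 m.
Far limit Df = s·(H − f)/(H − s) = 618000 × (1059136.3 − 356) / (1059136.3 − 618000) = 618000 × 1058780.3 / 441136.3 ≈ 1483275 mm ≈ 1480 m.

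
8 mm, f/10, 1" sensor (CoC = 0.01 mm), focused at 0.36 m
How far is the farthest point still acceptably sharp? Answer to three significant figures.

Hyperfocal distance H = f²/(N·c) + f = 8²/(10 × 0.01) + 8 = 64/0.1 + 8 ≈ 648.0 mm ≈ 0.648 m.
Far limit Df = s·(H − f)/(H − s) = 360 × (648.0 − 8) / (648.0 − 360) = 360 × 640.0 / 288.0 ≈ 800.00 mm ≈ 0.800 m.

0.800 m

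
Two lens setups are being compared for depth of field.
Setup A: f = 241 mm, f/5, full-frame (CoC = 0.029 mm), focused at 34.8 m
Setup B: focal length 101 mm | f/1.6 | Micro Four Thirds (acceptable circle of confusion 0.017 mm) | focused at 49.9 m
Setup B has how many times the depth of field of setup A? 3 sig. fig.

2.23

Setup A: H = 241²/(5×0.029) + 241 ≈ 400799.6 mm; DoF = Df − Dn = 38085.9 − 32036.0 ≈ 6049.9 mm.
Setup B: H = 101²/(1.6×0.017) + 101 ≈ 375137.8 mm; DoF = Df − Dn = 57540 − 44051 ≈ 13489 mm.
Ratio = 13489 / 6049.9 ≈ 2.23.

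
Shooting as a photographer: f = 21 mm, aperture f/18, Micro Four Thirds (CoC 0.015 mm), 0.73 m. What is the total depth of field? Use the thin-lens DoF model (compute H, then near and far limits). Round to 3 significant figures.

0.781 m

Hyperfocal distance H = f²/(N·c) + f = 21²/(18 × 0.015) + 21 = 441/0.27 + 21 ≈ 1654.3 mm ≈ 1.654 m.
Near limit Dn = s·(H − f)/(H + s − 2f) = 730 × (1654.3 − 21) / (1654.3 + 730 − 2 × 21) = 730 × 1633.3 / 2342.3 ≈ 509.04 mm.
Far limit Df = s·(H − f)/(H − s) = 730 × (1654.3 − 21) / (1654.3 − 730) = 730 × 1633.3 / 924.3 ≈ 1289.94 mm.
Depth of field = Df − Dn = 1289.94 − 509.04 ≈ 780.90 mm ≈ 0.781 m.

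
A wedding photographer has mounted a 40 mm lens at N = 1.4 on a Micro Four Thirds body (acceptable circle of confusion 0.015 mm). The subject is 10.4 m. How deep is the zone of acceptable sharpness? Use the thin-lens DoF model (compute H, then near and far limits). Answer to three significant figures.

2.88 m

Hyperfocal distance H = f²/(N·c) + f = 40²/(1.4 × 0.015) + 40 = 1600/0.021 + 40 ≈ 76230.5 mm ≈ 76.23 m.
Near limit Dn = s·(H − f)/(H + s − 2f) = 10400 × (76230.5 − 40) / (76230.5 + 10400 − 2 × 40) = 10400 × 76190.5 / 86550.5 ≈ 9155.1 mm.
Far limit Df = s·(H − f)/(H − s) = 10400 × (76230.5 − 40) / (76230.5 − 10400) = 10400 × 76190.5 / 65830.5 ≈ 12036.7 mm.
Depth of field = Df − Dn = 12036.7 − 9155.1 ≈ 2881.6 mm ≈ 2.88 m.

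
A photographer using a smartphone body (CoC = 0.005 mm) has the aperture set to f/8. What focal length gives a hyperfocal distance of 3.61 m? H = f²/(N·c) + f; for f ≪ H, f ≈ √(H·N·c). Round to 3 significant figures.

From H = f²/(N·c) + f, with f ≪ H: f ≈ √(H·N·c) = √(3610 × 8 × 0.005) = √144.40 ≈ 12.02 mm.
The +f correction barely moves this — solving exactly, f² + N·c·f − N·c·H = 0 ⇒ f = (−N·c + √((N·c)² + 4·N·c·H))/2 = (−0.04 + √577.60)/2 ≈ 11.997 mm, so f ≈ 12.0 mm.

12.0 mm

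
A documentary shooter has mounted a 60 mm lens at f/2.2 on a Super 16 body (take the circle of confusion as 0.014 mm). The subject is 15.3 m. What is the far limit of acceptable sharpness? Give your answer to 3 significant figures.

Hyperfocal distance H = f²/(N·c) + f = 60²/(2.2 × 0.014) + 60 = 3600/0.0308 + 60 ≈ 116943.1 mm ≈ 116.9 m.
Far limit Df = s·(H − f)/(H − s) = 15300 × (116943.1 − 60) / (116943.1 − 15300) = 15300 × 116883.1 / 101643.1 ≈ 17594 mm ≈ 17.6 m.

17.6 m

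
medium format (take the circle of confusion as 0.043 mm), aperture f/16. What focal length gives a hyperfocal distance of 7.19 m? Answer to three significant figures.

From H = f²/(N·c) + f, with f ≪ H: f ≈ √(H·N·c) = √(7190 × 16 × 0.043) = √4946.7 ≈ 70.33 mm.
Exact: f² + N·c·f − N·c·H = 0 ⇒ f = (−N·c + √((N·c)² + 4·N·c·H))/2 = (−0.688 + √19787)/2 ≈ 69.990 mm ≈ 70.0 mm.

70.0 mm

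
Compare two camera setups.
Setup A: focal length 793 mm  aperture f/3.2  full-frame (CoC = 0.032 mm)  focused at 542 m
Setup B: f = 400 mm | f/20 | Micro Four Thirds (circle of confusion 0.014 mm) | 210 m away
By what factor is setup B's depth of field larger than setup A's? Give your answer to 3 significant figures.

1.85

Setup A: H = 793²/(3.2×0.032) + 793 ≈ 6141896.5 mm; DoF = Df − Dn = 594382 − 498103 ≈ 96279 mm.
Setup B: H = 400²/(20×0.014) + 400 ≈ 571828.6 mm; DoF = Df − Dn = 331649 − 153644 ≈ 178005 mm.
Ratio = 178005 / 96279 ≈ 1.85.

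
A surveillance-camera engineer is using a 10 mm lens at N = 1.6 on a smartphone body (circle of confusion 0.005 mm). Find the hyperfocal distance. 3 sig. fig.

12.5 m

Hyperfocal distance H = f²/(N·c) + f = 10²/(1.6 × 0.005) + 10 = 100/0.008 + 10 ≈ 12510.0 mm ≈ 12.5 m.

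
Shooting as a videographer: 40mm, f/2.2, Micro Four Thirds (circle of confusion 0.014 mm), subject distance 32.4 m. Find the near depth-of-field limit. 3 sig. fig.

Hyperfocal distance H = f²/(N·c) + f = 40²/(2.2 × 0.014) + 40 = 1600/0.0308 + 40 ≈ 51988.1 mm ≈ 51.99 m.
Near limit Dn = s·(H − f)/(H + s − 2f) = 32400 × (51988.1 − 40) / (51988.1 + 32400 − 2 × 40) = 32400 × 51948.1 / 84308.1 ≈ 19964 mm ≈ 20.0 m.

20.0 m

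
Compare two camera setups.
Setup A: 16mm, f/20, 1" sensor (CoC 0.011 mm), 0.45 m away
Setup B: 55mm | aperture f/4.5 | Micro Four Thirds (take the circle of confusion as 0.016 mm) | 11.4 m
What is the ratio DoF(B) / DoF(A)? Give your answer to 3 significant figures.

17.0

Setup A: H = 16²/(20×0.011) + 16 ≈ 1179.6 mm; DoF = Df − Dn = 717.67 − 327.76 ≈ 389.91 mm.
Setup B: H = 55²/(4.5×0.016) + 55 ≈ 42068.9 mm; DoF = Df − Dn = 15617.1 − 8976.2 ≈ 6640.9 mm.
Ratio = 6640.9 / 389.91 ≈ 17.0.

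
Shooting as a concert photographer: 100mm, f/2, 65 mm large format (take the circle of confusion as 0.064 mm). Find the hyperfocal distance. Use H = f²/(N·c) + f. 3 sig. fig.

78.2 m

Hyperfocal distance H = f²/(N·c) + f = 100²/(2 × 0.064) + 100 = 10000/0.128 + 100 ≈ 78225.0 mm ≈ 78.2 m.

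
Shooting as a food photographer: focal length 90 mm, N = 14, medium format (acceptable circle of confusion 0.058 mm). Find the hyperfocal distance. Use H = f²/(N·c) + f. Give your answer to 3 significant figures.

Hyperfocal distance H = f²/(N·c) + f = 90²/(14 × 0.058) + 90 = 8100/0.812 + 90 ≈ 10065.4 mm ≈ 10.1 m.

10.1 m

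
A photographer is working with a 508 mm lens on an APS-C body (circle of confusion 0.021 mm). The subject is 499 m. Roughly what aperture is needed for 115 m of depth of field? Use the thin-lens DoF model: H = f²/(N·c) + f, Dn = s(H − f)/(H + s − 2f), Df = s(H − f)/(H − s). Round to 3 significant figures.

f/2.80

Write h = H − f = f²/(N·c). The thin-lens limits are Dn = s·h/(h + (s−f)) and Df = s·h/(h − (s−f)), so DoF = Df − Dn = 2·s·(s−f)·h / (h² − (s−f)²).
That is a quadratic in h: DoF·h² − 2·s·(s−f)·h − DoF·(s−f)² = 0 ⇒ h = (s−f)·(s + √(s² + DoF²)) / DoF = 498492 × (499000 + √(499000² + 115000²)) / 115000 = 498492 × (499000 + 512080) / 115000 ≈ 4382742 mm.
Then N = f²/(c·h) = 508² / (0.021 × 4382742) = 258064 / 92038 ≈ 2.80.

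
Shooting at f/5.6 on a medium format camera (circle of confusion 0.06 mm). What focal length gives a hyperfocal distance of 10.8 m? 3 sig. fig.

60.1 mm

From H = f²/(N·c) + f, with f ≪ H: f ≈ √(H·N·c) = √(10800 × 5.6 × 0.06) = √3628.8 ≈ 60.24 mm.
Exact: f² + N·c·f − N·c·H = 0 ⇒ f = (−N·c + √((N·c)² + 4·N·c·H))/2 = (−0.336 + √14515)/2 ≈ 60.072 mm ≈ 60.1 mm.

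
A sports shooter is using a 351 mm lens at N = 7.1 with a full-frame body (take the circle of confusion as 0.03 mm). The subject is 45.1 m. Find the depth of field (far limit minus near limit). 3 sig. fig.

Hyperfocal distance H = f²/(N·c) + f = 351²/(7.1 × 0.03) + 351 = 123201/0.213 + 351 ≈ 578759.5 mm ≈ 578.8 m.
Near limit Dn = s·(H − f)/(H + s − 2f) = 45100 × (578759.5 − 351) / (578759.5 + 45100 − 2 × 351) = 45100 × 578408.5 / 623157.5 ≈ 41861.4 mm.
Far limit Df = s·(H − f)/(H − s) = 45100 × (578759.5 − 351) / (578759.5 − 45100) = 45100 × 578408.5 / 533659.5 ≈ 48881.8 mm.
Depth of field = Df − Dn = 48881.8 − 41861.4 ≈ 7020.4 mm ≈ 7.02 m.

7.02 m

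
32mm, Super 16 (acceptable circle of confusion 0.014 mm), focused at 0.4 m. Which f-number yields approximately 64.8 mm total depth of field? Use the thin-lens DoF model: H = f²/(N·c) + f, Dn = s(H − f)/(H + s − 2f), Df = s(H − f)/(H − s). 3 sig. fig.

Write h = H − f = f²/(N·c). The thin-lens limits are Dn = s·h/(h + (s−f)) and Df = s·h/(h − (s−f)), so DoF = Df − Dn = 2·s·(s−f)·h / (h² − (s−f)²).
That is a quadratic in h: DoF·h² − 2·s·(s−f)·h − DoF·(s−f)² = 0 ⇒ h = (s−f)·(s + √(s² + DoF²)) / DoF = 368 × (400 + √(400² + 64.8²)) / 64.8 = 368 × (400 + 405.215) / 64.8 ≈ 4572.8 mm.
Then N = f²/(c·h) = 32² / (0.014 × 4572.8) = 1024 / 64.020 ≈ 16.

f/16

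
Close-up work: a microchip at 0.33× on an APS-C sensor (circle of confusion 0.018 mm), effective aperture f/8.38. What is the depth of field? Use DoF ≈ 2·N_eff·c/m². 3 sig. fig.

2.77 mm

At magnification m, DoF ≈ 2·N_eff·c/m² = 2 × 8.38 × 0.018 / 0.33² = 0.3017 / 0.1089 ≈ 2.77 mm.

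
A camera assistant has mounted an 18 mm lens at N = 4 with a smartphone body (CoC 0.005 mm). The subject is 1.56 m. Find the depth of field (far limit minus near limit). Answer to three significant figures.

300 mm

Hyperfocal distance H = f²/(N·c) + f = 18²/(4 × 0.005) + 18 = 324/0.02 + 18 ≈ 16218.0 mm ≈ 16.22 m.
Near limit Dn = s·(H − f)/(H + s − 2f) = 1560 × (16218.0 − 18) / (16218.0 + 1560 − 2 × 18) = 1560 × 16200.0 / 17742.0 ≈ 1424.42 mm.
Far limit Df = s·(H − f)/(H − s) = 1560 × (16218.0 − 18) / (16218.0 − 1560) = 1560 × 16200.0 / 14658.0 ≈ 1724.11 mm.
Depth of field = Df − Dn = 1724.11 − 1424.42 ≈ 299.69 mm.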